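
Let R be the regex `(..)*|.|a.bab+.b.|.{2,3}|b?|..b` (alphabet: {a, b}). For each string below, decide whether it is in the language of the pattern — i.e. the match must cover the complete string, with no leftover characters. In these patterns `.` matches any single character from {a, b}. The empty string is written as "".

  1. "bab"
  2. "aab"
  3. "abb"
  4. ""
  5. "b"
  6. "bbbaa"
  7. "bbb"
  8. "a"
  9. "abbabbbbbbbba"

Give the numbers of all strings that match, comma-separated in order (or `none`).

1, 2, 3, 4, 5, 7, 8, 9

1 → match
2 → match
3 → match
4 → match
5 → match
6 → no match
7 → match
8 → match
9 → match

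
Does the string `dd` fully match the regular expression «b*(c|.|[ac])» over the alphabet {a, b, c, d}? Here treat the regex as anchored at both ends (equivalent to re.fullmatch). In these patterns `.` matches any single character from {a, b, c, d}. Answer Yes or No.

No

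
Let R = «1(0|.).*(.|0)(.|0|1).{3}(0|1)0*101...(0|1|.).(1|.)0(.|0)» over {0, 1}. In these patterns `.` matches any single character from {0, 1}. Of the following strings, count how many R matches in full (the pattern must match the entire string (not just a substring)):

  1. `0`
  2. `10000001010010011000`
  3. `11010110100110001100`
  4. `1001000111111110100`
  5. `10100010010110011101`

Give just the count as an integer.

1

1. `0` → no match — must start with `1`
2 → no match
3 → no match
4 → no match
5 → match
Total matched: 1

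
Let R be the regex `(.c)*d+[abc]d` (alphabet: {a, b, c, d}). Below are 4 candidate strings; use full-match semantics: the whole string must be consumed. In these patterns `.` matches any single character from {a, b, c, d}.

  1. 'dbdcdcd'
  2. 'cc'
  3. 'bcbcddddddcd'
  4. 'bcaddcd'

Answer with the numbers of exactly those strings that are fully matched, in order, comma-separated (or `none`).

3

1 → no match
2 → no match — must end with 'd'
3 → match
4 → no match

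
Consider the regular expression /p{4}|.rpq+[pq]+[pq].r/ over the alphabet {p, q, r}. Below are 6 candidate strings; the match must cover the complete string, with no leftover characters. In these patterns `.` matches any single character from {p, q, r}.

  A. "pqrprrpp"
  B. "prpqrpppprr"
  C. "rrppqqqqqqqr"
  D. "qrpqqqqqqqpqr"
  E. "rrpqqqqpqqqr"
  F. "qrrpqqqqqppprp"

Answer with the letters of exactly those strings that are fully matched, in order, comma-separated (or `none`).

D, E

A. "pqrprrpp" → no match
B. "prpqrpppprr" → no match
C. "rrppqqqqqqqr" → no match
D → match
E. "rrpqqqqpqqqr" → match
F → no match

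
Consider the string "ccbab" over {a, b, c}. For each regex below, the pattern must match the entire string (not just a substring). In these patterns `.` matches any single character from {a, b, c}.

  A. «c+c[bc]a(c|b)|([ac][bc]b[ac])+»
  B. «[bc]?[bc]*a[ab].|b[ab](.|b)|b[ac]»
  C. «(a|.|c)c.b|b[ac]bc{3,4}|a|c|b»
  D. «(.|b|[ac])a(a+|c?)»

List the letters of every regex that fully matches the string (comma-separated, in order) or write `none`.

A → match
B → no match
C → no match
D → no match

A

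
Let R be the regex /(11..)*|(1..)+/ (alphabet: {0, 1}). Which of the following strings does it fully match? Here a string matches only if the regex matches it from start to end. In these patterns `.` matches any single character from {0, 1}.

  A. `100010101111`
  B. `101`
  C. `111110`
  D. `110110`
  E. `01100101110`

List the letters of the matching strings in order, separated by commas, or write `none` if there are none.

A → no match
B → match
C → match
D → match
E → no match

B, C, D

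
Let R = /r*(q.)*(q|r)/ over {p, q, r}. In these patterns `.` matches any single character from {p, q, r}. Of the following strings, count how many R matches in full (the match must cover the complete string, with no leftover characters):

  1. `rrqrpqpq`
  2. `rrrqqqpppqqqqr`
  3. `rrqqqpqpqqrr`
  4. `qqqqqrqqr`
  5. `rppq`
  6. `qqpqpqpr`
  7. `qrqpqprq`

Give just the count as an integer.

1 → no match
2 → no match
3 → no match
4 → match
5 → no match
6 → no match
7 → no match
Total matched: 1

1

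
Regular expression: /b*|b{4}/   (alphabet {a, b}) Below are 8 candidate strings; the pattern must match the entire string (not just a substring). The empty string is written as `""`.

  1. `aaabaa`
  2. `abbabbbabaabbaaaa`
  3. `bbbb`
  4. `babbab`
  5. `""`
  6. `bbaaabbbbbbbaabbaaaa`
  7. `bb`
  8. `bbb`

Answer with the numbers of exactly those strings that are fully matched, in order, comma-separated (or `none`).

3, 5, 7, 8

1 → no match
2 → no match
3 → match
4 → no match
5 → match
6 → no match
7 → match
8 → match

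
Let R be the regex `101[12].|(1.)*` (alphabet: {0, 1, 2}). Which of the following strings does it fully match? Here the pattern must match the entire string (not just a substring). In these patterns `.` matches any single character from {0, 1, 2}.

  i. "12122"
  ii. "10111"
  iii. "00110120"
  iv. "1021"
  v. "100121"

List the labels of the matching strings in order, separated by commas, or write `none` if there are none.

i → no match
ii → match
iii → no match
iv → no match
v → no match

ii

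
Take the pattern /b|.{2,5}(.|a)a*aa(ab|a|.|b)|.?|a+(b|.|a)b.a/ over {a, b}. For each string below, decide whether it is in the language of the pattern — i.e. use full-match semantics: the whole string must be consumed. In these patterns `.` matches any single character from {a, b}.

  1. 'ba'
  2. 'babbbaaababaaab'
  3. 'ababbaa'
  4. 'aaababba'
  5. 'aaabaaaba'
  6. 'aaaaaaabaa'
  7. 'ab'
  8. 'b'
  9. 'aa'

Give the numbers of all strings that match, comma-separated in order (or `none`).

6, 8

1. 'ba' → no match
2 → no match
3. 'ababbaa' → no match
4. 'aaababba' → no match
5. 'aaabaaaba' → no match
6. 'aaaaaaabaa' → match
7. 'ab' → no match
8. 'b' → match
9. 'aa' → no match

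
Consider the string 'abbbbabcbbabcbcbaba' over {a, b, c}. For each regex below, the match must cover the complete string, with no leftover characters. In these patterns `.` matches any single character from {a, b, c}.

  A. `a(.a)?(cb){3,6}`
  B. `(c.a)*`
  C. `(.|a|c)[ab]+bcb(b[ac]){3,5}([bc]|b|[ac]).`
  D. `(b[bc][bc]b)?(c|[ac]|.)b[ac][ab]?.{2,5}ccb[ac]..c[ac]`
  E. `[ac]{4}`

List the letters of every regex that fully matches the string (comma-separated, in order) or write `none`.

A → no match — must end with 'cb'
B → no match
C → match
D → no match
E → no match

C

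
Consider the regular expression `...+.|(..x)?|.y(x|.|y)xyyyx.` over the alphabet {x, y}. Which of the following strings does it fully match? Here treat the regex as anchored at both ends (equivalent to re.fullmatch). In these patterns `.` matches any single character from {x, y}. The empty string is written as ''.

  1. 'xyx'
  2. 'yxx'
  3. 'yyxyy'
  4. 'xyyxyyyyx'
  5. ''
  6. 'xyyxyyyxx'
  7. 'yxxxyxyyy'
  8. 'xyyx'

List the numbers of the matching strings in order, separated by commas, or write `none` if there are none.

1 → match
2 → match
3 → match
4 → match
5 → match
6 → match
7 → match
8 → match

1, 2, 3, 4, 5, 6, 7, 8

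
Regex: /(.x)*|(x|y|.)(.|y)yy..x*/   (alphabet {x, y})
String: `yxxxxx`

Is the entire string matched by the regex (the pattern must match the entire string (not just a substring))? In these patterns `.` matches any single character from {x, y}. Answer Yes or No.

Yes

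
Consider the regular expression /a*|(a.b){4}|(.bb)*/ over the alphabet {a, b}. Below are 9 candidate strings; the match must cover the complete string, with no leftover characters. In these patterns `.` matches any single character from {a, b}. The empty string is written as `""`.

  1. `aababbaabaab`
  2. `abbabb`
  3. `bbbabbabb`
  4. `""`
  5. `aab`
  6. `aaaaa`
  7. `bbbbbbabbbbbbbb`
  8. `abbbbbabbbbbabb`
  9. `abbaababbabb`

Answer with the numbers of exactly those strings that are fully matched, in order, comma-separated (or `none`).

1 → match
2 → match
3 → match
4 → match
5 → no match
6 → match
7 → match
8 → match
9 → match

1, 2, 3, 4, 6, 7, 8, 9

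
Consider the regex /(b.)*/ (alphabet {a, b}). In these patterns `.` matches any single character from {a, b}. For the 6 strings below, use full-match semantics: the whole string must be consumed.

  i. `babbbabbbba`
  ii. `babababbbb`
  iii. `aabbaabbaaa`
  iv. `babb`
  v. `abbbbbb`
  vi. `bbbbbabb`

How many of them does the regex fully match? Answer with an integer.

3

i → no match
ii → match
iii → no match
iv → match
v → no match
vi → match
Total matched: 3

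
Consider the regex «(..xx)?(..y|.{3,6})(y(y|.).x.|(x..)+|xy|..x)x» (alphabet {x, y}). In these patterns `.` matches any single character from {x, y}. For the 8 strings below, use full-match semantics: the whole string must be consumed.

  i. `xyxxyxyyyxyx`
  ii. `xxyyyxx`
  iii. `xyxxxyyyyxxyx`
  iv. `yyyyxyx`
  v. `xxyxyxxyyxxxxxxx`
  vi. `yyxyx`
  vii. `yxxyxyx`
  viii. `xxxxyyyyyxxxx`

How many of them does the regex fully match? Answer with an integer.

i → match
ii → match
iii → match
iv → match
v → match
vi → no match
vii → match
viii → match
Total matched: 7

7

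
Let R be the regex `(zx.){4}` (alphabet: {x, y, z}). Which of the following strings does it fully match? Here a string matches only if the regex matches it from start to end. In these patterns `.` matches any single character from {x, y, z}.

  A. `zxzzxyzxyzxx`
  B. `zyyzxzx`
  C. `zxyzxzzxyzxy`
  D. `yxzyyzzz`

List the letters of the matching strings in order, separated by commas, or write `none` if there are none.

A → match
B → no match — must start with `zx`
C → match
D → no match — must start with `zx`

A, C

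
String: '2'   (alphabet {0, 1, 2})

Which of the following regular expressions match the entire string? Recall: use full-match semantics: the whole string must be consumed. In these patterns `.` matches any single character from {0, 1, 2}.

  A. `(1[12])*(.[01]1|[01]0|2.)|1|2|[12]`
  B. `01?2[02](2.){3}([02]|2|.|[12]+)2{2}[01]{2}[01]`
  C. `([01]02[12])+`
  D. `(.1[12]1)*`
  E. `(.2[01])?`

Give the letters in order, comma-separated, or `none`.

A → match
B → no match — must start with '0'
C → no match
D → no match
E → no match

A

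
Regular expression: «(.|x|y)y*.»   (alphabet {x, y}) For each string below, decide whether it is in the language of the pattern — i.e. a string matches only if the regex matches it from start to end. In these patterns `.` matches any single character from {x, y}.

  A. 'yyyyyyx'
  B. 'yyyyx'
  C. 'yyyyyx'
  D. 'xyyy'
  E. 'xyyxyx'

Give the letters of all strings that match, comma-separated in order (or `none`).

A, B, C, D

A. 'yyyyyyx' → match
B. 'yyyyx' → match
C. 'yyyyyx' → match
D. 'xyyy' → match
E. 'xyyxyx' → no match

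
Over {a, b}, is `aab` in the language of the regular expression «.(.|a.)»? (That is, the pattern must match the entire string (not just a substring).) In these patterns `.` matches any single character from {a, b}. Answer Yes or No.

Yes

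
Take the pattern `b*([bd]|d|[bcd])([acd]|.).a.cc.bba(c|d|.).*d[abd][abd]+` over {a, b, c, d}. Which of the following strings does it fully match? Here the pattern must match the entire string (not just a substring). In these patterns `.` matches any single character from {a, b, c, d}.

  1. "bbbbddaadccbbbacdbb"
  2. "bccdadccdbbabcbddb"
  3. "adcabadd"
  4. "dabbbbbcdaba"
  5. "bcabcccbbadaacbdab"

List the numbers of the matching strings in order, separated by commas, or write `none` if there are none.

1, 2

1 → match
2 → match
3 → no match
4 → no match
5 → no match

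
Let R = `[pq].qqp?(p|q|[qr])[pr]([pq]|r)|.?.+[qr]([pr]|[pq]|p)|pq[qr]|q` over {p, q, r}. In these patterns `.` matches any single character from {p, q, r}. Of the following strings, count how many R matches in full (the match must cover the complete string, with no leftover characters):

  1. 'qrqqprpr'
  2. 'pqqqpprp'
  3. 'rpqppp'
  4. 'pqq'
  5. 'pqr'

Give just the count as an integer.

1 → match
2 → match
3 → no match
4 → match
5 → match
Total matched: 4

4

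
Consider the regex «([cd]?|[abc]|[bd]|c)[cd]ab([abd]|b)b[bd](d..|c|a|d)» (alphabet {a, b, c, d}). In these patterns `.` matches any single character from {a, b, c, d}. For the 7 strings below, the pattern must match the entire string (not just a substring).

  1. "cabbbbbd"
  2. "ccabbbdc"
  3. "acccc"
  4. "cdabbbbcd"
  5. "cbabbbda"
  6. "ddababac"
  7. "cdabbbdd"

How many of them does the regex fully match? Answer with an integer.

2

1 → no match
2 → match
3 → no match
4 → no match
5 → no match
6 → no match
7 → match
Total matched: 2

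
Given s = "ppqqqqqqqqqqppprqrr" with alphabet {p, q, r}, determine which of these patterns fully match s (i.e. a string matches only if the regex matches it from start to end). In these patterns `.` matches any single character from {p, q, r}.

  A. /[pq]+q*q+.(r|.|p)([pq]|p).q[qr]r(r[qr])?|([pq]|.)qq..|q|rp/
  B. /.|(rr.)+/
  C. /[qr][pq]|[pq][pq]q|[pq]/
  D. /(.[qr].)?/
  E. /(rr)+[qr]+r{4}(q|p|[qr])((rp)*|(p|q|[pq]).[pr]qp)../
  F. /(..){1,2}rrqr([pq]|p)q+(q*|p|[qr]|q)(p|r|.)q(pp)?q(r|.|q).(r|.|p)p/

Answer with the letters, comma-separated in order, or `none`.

A → match
B → no match
C → no match
D → no match
E → no match — must start with "rr"
F → no match — must end with "p"

A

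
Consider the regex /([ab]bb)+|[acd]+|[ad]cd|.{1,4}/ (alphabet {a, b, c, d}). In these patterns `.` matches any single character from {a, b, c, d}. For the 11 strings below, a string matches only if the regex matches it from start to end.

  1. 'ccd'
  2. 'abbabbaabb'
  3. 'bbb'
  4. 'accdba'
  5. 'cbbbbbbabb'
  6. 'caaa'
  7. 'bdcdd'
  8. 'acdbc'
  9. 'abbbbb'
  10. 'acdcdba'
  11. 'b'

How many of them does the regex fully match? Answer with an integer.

5

1 → match
2 → no match
3 → match
4 → no match
5 → no match
6 → match
7 → no match
8 → no match
9 → match
10 → no match
11 → match
Total matched: 5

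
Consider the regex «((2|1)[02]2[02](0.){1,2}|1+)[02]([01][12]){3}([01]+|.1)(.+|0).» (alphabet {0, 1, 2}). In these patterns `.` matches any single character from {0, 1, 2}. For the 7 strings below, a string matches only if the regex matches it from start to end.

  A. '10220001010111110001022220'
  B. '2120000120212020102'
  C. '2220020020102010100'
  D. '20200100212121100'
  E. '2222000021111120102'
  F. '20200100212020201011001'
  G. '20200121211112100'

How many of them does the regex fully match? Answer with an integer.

5

A → no match
B → no match
C → match
D → match
E → match
F → match
G → match
Total matched: 5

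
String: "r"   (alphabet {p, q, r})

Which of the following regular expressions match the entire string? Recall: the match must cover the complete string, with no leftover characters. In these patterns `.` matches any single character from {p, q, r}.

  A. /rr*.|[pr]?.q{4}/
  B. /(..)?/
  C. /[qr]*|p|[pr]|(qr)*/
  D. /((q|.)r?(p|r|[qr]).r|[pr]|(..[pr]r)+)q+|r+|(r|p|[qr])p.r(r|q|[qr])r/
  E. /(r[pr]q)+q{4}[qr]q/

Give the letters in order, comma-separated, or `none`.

A → no match
B → no match
C → match
D → match
E → no match — must end with "q"

C, D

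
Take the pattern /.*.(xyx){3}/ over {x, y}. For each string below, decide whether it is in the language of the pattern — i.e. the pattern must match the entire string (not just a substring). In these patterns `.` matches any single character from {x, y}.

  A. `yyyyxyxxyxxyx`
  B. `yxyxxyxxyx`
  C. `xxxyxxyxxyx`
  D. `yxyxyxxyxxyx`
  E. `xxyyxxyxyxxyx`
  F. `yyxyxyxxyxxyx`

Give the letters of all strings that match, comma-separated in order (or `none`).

A, B, C, D, F

A → match
B → match
C → match
D → match
E → no match
F → match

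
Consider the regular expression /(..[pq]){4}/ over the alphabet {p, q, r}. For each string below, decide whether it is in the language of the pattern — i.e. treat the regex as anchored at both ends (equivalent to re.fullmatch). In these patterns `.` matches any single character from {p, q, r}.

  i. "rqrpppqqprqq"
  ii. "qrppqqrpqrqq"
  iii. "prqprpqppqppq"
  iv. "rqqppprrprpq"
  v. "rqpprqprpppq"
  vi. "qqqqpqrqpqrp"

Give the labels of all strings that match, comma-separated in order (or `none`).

ii, iv, v, vi

i → no match
ii → match
iii → no match
iv → match
v → match
vi → match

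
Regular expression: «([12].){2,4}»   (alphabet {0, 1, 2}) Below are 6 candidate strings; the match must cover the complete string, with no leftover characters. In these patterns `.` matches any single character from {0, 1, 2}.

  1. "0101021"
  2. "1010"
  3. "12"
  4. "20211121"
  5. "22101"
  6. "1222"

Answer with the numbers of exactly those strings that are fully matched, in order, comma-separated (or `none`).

2, 4, 6

1 → no match
2 → match
3 → no match
4 → match
5 → no match
6 → match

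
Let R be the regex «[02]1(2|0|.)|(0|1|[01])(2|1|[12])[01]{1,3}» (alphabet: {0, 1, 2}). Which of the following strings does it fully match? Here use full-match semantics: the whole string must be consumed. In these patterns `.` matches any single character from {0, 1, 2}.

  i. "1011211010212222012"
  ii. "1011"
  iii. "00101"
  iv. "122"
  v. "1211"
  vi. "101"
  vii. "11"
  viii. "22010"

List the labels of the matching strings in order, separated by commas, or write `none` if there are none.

v

i → no match
ii → no match
iii → no match
iv → no match
v → match
vi → no match
vii → no match
viii → no match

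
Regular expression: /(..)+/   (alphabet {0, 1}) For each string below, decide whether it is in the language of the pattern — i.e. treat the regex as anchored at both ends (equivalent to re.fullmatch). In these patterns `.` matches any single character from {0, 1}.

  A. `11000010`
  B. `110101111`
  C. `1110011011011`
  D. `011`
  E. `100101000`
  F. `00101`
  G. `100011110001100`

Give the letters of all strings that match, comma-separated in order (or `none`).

A

A → match
B → no match
C → no match
D → no match
E → no match
F → no match
G → no match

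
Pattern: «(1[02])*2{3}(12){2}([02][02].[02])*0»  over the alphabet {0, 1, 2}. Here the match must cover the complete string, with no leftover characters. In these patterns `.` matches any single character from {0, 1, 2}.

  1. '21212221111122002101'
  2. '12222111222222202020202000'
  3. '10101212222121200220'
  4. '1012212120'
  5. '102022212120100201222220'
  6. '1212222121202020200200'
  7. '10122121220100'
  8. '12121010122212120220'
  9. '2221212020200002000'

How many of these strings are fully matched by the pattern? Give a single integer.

1

1 → no match — must end with '0'
2 → no match
3 → match
4 → no match
5 → no match
6 → no match
7 → no match
8 → no match
9 → no match
Total matched: 1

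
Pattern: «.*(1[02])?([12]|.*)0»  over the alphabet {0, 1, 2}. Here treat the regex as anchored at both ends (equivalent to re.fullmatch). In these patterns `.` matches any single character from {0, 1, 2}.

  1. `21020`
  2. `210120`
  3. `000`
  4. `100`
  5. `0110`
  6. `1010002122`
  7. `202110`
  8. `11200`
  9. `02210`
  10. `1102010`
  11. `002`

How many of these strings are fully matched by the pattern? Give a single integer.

9

1 → match
2 → match
3 → match
4 → match
5 → match
6 → no match — must end with `0`
7 → match
8 → match
9 → match
10 → match
11 → no match — must end with `0`
Total matched: 9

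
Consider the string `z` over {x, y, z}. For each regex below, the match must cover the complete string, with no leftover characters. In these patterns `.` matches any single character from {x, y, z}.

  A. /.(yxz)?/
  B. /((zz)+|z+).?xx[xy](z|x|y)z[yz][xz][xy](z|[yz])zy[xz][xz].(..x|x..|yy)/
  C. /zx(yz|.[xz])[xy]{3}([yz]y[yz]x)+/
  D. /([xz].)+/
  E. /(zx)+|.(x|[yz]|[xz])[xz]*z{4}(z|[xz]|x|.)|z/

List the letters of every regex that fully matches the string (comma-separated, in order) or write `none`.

A → match
B → no match
C → no match — must start with `zx`
D → no match
E → match

A, E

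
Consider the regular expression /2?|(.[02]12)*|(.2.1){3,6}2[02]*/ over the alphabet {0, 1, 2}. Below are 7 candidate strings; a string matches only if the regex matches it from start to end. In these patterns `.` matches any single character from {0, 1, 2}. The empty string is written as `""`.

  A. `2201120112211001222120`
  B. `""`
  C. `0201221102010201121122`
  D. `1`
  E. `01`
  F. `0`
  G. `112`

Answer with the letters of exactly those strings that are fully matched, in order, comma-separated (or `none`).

B, C

A → no match
B → match
C → match
D → no match
E → no match
F → no match
G → no match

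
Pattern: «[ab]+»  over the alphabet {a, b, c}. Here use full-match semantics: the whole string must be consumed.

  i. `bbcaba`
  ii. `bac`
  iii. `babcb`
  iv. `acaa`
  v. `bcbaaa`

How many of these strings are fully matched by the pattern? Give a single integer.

i → no match
ii → no match
iii → no match
iv → no match
v → no match
Total matched: 0

0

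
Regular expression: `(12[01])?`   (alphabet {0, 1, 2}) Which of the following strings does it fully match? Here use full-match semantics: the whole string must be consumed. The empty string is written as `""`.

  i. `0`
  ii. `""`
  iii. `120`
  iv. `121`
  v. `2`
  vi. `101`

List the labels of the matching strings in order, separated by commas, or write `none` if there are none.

ii, iii, iv

i → no match
ii → match
iii → match
iv → match
v → no match
vi → no match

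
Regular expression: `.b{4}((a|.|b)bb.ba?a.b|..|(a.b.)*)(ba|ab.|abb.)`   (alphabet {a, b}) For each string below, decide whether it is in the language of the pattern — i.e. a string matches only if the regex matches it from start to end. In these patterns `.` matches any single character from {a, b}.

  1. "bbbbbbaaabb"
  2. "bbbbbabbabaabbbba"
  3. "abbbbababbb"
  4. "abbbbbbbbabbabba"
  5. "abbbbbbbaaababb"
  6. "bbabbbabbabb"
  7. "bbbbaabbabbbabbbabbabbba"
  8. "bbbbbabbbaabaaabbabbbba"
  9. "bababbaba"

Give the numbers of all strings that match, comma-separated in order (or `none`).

3, 8

1 → no match
2 → no match
3 → match
4 → no match
5 → no match
6 → no match
7 → no match
8 → match
9 → no match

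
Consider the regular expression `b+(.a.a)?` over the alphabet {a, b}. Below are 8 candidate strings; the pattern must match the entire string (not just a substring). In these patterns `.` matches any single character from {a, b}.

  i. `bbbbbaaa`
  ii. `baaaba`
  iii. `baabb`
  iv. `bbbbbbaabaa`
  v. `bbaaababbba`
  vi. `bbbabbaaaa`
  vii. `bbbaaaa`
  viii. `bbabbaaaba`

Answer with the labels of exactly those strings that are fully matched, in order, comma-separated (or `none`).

i, vii

i → match
ii → no match
iii → no match
iv → no match
v → no match
vi → no match
vii → match
viii → no match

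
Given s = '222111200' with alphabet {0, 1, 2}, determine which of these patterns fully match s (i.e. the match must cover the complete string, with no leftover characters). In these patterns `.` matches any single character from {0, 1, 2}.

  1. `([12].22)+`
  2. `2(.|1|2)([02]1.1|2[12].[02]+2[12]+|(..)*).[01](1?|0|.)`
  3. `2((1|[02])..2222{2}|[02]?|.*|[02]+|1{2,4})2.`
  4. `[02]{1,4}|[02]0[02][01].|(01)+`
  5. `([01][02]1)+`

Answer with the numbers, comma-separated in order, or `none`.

1 → no match — must end with '22'
2 → match
3 → no match
4 → no match
5 → no match — must end with '1'

2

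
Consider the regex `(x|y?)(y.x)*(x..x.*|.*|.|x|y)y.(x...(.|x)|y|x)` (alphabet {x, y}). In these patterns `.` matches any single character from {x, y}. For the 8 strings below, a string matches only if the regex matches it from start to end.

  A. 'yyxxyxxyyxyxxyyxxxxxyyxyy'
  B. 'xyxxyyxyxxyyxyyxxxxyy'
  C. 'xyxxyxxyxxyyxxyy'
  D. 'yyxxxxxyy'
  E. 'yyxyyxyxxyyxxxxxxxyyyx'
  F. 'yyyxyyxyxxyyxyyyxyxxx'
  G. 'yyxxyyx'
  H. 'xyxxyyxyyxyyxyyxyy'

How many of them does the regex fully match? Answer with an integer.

4

A → no match
B → match
C → no match
D → no match
E → match
F → match
G → match
H → no match
Total matched: 4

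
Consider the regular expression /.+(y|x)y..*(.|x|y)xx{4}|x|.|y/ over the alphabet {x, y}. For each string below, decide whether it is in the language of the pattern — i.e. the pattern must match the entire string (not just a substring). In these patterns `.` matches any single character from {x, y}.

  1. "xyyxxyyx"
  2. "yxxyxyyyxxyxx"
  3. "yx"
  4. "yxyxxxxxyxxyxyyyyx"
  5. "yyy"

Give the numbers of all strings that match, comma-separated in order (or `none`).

1 → no match
2 → no match
3 → no match
4 → no match
5 → no match

none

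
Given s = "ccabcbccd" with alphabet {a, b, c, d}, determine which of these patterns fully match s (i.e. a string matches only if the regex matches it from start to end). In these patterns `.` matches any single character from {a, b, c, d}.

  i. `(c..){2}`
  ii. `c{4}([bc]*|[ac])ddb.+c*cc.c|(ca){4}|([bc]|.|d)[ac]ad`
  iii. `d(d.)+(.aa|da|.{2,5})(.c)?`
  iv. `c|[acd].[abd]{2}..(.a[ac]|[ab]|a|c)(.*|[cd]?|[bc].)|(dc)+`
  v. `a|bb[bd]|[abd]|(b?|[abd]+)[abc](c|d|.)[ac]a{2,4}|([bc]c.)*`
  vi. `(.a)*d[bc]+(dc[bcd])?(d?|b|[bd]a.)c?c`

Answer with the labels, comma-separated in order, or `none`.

i → no match
ii → no match
iii → no match — must start with "dd"
iv → match
v → match
vi → no match — must end with "c"

iv, v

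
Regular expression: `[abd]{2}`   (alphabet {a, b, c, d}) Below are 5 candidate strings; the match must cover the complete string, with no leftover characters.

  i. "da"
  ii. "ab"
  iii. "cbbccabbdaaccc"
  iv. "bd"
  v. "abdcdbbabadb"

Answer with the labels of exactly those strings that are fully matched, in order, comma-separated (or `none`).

i → match
ii → match
iii → no match
iv → match
v → no match

i, ii, iv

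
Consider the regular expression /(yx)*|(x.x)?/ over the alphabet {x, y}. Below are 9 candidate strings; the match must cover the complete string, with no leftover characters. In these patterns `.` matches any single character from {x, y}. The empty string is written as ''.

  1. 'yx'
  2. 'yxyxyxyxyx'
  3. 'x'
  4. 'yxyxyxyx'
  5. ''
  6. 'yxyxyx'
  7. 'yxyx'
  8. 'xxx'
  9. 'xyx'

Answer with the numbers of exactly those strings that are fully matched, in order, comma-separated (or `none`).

1. 'yx' → match
2. 'yxyxyxyxyx' → match
3. 'x' → no match
4. 'yxyxyxyx' → match
5. '' → match
6. 'yxyxyx' → match
7. 'yxyx' → match
8. 'xxx' → match
9. 'xyx' → match

1, 2, 4, 5, 6, 7, 8, 9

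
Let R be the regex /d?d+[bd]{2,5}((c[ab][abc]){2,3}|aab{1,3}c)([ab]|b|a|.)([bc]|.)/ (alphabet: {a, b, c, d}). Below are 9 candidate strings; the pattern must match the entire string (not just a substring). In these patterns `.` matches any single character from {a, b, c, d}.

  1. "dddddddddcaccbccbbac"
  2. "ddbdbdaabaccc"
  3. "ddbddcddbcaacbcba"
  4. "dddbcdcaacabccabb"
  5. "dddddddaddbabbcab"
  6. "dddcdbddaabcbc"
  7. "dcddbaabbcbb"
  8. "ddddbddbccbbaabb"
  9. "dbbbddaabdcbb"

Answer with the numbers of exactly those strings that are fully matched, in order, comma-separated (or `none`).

1

1 → match
2 → no match
3 → no match
4 → no match
5 → no match
6 → no match
7 → no match
8 → no match
9 → no match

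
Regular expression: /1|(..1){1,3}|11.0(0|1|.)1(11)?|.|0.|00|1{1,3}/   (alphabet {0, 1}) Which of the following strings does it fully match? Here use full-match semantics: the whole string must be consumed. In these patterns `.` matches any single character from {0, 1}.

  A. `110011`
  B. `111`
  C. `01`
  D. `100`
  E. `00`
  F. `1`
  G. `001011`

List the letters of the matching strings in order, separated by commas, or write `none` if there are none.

A, B, C, E, F, G

A → match
B → match
C → match
D → no match
E → match
F → match
G → match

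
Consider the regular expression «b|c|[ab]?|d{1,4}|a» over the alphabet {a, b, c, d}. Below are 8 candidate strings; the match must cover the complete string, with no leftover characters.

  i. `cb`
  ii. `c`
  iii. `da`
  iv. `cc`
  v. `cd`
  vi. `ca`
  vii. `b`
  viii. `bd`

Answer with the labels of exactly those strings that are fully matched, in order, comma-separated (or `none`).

ii, vii

i. `cb` → no match
ii. `c` → match
iii. `da` → no match
iv. `cc` → no match
v. `cd` → no match
vi. `ca` → no match
vii. `b` → match
viii. `bd` → no match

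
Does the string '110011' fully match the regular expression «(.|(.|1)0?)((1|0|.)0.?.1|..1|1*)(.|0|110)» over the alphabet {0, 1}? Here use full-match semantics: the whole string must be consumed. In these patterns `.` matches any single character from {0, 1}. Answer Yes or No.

Yes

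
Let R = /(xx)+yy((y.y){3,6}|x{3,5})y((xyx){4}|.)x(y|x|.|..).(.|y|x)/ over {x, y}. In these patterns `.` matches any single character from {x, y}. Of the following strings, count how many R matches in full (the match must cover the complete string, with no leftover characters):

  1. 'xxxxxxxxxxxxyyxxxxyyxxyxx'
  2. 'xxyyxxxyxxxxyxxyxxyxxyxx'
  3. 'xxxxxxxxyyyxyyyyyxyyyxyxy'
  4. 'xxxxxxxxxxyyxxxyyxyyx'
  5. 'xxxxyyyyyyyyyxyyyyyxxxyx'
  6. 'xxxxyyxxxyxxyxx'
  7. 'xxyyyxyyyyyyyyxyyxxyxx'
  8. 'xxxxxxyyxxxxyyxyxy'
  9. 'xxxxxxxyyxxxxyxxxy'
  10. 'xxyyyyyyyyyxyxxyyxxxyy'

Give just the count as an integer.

1 → match
2 → no match
3 → match
4 → match
5 → match
6 → match
7 → match
8 → match
9 → no match
10 → no match
Total matched: 7

7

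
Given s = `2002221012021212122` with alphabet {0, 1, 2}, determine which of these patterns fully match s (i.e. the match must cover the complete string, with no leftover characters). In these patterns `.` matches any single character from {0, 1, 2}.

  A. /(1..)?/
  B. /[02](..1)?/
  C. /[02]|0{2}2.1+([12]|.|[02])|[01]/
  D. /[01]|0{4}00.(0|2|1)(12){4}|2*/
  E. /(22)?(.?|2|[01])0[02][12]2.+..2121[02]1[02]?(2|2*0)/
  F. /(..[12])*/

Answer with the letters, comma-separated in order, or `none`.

A → no match
B → no match
C → no match
D → no match
E → match
F → no match

E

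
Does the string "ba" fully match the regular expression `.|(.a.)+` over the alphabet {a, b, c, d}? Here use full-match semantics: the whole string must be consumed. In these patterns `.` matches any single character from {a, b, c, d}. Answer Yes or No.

No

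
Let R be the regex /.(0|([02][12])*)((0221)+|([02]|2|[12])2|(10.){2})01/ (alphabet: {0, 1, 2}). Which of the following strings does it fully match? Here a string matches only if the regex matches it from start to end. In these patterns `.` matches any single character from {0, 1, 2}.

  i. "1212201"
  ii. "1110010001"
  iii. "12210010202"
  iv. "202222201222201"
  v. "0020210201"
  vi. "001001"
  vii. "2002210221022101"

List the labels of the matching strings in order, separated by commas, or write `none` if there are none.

i. "1212201" → match
ii. "1110010001" → no match
iii. "12210010202" → no match — must end with "01"
iv → match
v. "0020210201" → no match
vi. "001001" → no match
vii → match

i, iv, vii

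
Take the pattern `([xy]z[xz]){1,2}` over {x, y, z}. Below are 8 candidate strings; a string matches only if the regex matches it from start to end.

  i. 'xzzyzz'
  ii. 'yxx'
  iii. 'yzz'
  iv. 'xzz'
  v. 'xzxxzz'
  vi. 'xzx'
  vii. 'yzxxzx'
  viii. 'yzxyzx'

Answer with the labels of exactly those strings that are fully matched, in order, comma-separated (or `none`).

i, iii, iv, v, vi, vii, viii

i. 'xzzyzz' → match
ii. 'yxx' → no match
iii. 'yzz' → match
iv. 'xzz' → match
v. 'xzxxzz' → match
vi. 'xzx' → match
vii. 'yzxxzx' → match
viii. 'yzxyzx' → match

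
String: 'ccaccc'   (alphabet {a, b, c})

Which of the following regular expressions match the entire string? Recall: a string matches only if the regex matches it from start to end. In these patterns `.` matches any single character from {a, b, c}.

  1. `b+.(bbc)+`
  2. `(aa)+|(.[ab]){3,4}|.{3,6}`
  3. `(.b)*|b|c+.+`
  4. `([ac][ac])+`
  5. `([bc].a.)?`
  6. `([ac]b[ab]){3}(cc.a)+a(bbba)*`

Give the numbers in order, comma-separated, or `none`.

2, 3, 4

1 → no match — must start with 'b'
2 → match
3 → match
4 → match
5 → no match
6 → no match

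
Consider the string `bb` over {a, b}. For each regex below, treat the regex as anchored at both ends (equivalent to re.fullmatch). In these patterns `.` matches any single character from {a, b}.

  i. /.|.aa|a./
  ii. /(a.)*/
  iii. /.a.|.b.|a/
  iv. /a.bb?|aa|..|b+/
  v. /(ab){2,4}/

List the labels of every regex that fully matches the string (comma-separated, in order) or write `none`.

i → no match
ii → no match
iii → no match
iv → match
v → no match — must start with `ab`

iv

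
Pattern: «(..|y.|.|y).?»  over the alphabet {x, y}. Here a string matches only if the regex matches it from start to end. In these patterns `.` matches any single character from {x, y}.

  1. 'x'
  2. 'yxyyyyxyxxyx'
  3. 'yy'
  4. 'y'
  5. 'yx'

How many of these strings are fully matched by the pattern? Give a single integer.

4

1 → match
2 → no match
3 → match
4 → match
5 → match
Total matched: 4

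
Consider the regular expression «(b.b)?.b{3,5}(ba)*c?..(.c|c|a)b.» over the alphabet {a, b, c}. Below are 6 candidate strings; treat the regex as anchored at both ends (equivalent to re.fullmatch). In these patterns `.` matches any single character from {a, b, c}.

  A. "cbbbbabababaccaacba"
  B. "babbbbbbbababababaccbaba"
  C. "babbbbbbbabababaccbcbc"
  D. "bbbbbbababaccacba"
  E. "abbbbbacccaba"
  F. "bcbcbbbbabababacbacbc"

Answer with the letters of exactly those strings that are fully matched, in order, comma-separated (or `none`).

A → match
B → match
C → match
D → match
E → match
F → match

A, B, C, D, E, F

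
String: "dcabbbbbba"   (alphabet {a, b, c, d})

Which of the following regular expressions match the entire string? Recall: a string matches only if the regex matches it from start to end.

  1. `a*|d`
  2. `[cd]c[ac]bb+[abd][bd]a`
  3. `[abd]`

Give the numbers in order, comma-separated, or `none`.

1 → no match
2 → match
3 → no match

2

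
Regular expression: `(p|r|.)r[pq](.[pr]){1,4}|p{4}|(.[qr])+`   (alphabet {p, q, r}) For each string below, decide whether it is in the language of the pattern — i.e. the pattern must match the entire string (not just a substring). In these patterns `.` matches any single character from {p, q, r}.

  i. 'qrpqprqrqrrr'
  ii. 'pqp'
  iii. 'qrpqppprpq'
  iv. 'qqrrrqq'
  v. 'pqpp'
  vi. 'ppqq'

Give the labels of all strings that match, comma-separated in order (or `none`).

i → match
ii → no match
iii → no match
iv → no match
v → no match
vi → no match

i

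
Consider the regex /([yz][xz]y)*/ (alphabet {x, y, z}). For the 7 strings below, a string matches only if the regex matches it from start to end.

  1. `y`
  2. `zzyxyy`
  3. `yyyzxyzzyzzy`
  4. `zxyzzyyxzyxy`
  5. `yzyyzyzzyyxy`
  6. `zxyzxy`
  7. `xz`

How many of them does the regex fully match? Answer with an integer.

1 → no match
2 → no match
3 → no match
4 → no match
5 → match
6 → match
7 → no match
Total matched: 2

2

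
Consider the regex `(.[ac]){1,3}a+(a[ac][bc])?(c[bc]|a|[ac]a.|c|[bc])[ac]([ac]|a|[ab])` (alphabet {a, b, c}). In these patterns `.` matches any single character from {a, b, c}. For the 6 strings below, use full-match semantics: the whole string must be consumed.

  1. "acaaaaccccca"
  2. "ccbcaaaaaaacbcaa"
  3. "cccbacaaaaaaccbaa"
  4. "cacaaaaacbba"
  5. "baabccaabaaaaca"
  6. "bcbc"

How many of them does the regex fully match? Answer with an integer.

1 → match
2 → match
3 → no match
4 → no match
5 → no match
6 → no match
Total matched: 2

2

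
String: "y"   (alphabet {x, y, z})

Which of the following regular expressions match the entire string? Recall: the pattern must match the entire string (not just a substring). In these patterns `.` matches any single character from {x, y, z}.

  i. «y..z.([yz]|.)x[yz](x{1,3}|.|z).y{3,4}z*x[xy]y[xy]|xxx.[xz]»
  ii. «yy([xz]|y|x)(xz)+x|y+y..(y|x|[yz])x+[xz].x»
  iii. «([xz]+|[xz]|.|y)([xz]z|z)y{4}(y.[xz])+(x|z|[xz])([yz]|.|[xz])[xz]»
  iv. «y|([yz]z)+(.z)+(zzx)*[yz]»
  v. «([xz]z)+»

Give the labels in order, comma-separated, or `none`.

i → no match
ii → no match
iii → no match
iv → match
v → no match — must end with "z"

iv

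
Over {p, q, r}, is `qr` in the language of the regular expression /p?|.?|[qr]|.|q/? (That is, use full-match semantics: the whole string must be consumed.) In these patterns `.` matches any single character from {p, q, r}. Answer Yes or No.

No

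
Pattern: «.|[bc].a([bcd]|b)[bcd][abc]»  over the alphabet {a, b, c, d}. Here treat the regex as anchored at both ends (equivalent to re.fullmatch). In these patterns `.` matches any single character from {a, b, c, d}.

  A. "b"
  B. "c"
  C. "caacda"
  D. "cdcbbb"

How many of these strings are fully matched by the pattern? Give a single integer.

3

A → match
B → match
C → match
D → no match
Total matched: 3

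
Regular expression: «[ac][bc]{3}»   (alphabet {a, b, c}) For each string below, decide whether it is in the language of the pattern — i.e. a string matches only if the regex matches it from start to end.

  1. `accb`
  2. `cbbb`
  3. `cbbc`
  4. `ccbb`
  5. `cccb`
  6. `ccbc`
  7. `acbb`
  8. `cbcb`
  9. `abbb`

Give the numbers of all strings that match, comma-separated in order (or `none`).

1 → match
2 → match
3 → match
4 → match
5 → match
6 → match
7 → match
8 → match
9 → match

1, 2, 3, 4, 5, 6, 7, 8, 9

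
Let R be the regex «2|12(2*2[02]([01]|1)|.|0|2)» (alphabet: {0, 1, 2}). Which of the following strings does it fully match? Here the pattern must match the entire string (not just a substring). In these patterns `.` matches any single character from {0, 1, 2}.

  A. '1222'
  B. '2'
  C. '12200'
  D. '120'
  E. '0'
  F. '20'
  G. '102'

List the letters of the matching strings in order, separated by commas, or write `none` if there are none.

A → no match
B → match
C → match
D → match
E → no match
F → no match
G → no match

B, C, D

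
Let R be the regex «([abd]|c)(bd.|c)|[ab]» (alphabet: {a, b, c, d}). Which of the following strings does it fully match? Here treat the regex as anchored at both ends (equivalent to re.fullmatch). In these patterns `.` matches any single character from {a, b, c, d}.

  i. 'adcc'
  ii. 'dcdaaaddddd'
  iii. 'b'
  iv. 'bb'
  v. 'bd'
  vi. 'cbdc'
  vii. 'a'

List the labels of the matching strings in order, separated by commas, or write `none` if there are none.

iii, vi, vii

i → no match
ii → no match
iii → match
iv → no match
v → no match
vi → match
vii → match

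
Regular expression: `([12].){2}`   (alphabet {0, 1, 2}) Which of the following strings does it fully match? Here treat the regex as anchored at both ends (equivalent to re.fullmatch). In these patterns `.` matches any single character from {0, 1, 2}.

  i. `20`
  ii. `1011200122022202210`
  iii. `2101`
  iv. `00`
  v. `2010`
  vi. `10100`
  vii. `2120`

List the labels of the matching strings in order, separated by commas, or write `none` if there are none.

i → no match
ii → no match
iii → no match
iv → no match
v → match
vi → no match
vii → match

v, vii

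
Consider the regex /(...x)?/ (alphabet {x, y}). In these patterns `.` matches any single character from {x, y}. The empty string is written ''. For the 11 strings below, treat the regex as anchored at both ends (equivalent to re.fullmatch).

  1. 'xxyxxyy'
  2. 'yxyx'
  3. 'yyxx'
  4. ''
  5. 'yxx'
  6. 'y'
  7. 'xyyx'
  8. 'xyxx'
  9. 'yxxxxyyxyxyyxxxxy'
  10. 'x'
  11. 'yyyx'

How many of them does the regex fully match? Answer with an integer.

6

1 → no match
2 → match
3 → match
4 → match
5 → no match
6 → no match
7 → match
8 → match
9 → no match
10 → no match
11 → match
Total matched: 6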